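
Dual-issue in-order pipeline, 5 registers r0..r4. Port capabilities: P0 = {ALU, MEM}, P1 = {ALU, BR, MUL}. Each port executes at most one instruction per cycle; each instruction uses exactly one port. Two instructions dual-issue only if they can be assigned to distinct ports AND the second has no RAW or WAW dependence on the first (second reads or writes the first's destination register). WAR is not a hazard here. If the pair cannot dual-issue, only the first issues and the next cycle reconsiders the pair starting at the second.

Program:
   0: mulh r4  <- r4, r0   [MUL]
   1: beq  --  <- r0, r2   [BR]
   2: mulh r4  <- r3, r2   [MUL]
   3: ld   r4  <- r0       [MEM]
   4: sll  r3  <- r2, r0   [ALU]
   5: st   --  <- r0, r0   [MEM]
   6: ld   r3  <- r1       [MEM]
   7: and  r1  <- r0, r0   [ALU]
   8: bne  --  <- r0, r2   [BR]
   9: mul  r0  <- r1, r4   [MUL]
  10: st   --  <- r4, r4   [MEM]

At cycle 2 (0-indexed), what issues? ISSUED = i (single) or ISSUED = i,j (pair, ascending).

ISSUED = 2

  cy0 -> i0 (mulh) no-port MUL/BR
  cy1 -> i1 (beq) no-port BR/MUL
  cy2 -> i2 (mulh) WAW r4
  cy3 -> i3&i4 (ld;sll) dual
  cy4 -> i5 (st) no-port MEM/MEM
  cy5 -> i6&i7 (ld;and) dual
  cy6 -> i8 (bne) no-port BR/MUL
  cy7 -> i9&i10 (mul;st) dual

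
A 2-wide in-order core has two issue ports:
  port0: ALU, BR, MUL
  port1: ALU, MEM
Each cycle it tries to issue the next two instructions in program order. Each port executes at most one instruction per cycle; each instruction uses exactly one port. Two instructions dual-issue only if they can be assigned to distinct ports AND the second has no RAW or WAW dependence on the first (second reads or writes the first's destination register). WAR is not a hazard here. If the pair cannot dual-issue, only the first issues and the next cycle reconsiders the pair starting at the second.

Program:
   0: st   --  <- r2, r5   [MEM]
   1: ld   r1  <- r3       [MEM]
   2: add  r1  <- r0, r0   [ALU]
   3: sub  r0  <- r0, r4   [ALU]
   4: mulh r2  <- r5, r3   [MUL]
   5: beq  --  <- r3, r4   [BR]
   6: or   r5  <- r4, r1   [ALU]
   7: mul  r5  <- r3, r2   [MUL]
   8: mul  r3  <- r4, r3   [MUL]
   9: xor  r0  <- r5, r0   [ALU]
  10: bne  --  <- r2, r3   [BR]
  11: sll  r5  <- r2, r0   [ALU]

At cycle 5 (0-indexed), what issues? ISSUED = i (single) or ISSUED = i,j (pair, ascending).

ISSUED = 7

  cy0 -> i0 (st) no-port MEM/MEM
  cy1 -> i1 (ld) WAW r1
  cy2 -> i2/i3 (add+sub) dual
  cy3 -> i4 (mulh) no-port MUL/BR
  cy4 -> i5/i6 (beq+or) dual
  cy5 -> i7 (mul) no-port MUL/MUL
  cy6 -> i8/i9 (mul+xor) dual
  cy7 -> i10/i11 (bne+sll) dual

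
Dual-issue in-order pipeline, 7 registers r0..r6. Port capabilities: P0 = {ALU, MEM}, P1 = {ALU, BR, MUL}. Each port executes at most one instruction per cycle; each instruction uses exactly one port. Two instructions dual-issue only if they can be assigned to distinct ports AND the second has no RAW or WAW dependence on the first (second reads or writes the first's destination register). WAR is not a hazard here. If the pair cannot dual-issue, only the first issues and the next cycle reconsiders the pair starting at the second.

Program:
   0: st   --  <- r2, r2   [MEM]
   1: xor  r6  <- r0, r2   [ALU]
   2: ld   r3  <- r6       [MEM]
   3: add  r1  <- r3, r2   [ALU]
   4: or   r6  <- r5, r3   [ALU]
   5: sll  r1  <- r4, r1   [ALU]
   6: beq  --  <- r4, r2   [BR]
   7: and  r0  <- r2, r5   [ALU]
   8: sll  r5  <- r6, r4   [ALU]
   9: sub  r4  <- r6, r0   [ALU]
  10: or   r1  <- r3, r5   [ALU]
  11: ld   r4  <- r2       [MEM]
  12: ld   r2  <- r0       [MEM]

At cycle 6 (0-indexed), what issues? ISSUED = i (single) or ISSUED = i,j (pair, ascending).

c0: i0+i1 st;xor  pair
c1: i2 ld  RAW r3
c2: i3+i4 add;or  pair
c3: i5+i6 sll;beq  pair
c4: i7+i8 and;sll  pair
c5: i9+i10 sub;or  pair
c6: i11 ld  no-port MEM/MEM
c7: i12 ld  tail

ISSUED = 11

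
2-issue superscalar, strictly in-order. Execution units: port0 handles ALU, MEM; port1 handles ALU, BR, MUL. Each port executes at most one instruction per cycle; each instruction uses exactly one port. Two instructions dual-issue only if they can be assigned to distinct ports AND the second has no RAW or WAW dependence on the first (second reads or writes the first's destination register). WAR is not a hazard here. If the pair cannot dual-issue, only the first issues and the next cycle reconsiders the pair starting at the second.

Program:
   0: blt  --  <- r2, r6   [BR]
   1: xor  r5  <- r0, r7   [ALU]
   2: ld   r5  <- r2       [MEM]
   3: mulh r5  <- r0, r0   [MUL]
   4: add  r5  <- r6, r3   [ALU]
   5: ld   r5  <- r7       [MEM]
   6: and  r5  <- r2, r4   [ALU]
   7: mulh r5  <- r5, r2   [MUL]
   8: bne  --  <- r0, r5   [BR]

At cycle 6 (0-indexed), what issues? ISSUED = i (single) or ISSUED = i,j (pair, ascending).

ISSUED = 7

  cy0 -> i0,i1 (blt;xor) dual
  cy1 -> i2 (ld) WAW r5
  cy2 -> i3 (mulh) WAW r5
  cy3 -> i4 (add) WAW r5
  cy4 -> i5 (ld) WAW r5
  cy5 -> i6 (and) RAW+WAW r5
  cy6 -> i7 (mulh) no-port MUL/BR
  cy7 -> i8 (bne) tail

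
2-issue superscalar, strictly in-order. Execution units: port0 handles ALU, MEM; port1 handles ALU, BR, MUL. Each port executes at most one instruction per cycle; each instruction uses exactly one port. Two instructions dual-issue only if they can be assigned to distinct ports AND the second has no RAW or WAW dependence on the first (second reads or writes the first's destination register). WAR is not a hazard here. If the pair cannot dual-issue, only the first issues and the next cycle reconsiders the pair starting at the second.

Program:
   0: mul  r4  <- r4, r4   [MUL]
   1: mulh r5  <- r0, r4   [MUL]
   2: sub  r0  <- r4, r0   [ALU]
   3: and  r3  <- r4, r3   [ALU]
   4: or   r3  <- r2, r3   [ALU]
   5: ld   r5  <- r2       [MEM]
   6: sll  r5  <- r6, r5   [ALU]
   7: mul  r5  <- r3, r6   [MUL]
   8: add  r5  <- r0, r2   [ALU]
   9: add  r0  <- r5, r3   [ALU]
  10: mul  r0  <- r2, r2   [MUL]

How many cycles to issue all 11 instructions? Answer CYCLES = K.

CYCLES = 9

t=0 i0:mul.MUL ; no-port MUL/MUL
t=1 i1/i2:mulh.MUL/sub.ALU ; pair
t=2 i3:and.ALU ; RAW+WAW r3
t=3 i4/i5:or.ALU/ld.MEM ; pair
t=4 i6:sll.ALU ; WAW r5
t=5 i7:mul.MUL ; WAW r5
t=6 i8:add.ALU ; RAW r5
t=7 i9:add.ALU ; WAW r0
t=8 i10:mul.MUL ; tail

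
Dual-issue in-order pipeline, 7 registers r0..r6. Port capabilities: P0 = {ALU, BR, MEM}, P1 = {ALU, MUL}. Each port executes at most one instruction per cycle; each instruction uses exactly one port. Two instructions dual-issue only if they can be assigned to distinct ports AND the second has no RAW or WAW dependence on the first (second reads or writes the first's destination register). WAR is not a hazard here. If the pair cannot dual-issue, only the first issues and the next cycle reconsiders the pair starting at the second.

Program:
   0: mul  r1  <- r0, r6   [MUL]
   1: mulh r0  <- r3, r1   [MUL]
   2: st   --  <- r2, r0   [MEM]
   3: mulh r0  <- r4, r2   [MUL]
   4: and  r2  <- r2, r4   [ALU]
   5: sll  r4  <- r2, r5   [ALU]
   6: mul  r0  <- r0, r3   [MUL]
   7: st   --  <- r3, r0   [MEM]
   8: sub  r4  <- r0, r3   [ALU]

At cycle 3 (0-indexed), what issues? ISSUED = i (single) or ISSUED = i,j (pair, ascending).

ISSUED = 4

#0 head=0: mul i0 no-port MUL/MUL
#1 head=1: mulh i1 RAW r0
#2 head=2: st+mulh i2&i3 2-wide
#3 head=4: and i4 RAW r2
#4 head=5: sll+mul i5&i6 2-wide
#5 head=7: st+sub i7&i8 2-wide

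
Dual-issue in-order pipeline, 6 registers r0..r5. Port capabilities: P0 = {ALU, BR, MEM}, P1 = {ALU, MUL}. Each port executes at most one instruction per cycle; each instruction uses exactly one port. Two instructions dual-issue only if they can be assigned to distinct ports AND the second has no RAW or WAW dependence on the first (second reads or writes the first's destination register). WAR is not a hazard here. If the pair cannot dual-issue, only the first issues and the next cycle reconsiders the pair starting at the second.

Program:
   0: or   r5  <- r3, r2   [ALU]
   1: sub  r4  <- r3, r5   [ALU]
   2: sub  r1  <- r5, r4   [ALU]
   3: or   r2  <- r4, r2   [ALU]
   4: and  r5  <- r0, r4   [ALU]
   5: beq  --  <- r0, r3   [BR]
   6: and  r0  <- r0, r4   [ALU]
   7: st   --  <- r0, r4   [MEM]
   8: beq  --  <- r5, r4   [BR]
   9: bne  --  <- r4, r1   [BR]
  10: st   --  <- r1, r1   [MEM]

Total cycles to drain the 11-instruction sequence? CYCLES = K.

  cy0 -> i0 (or.ALU) RAW r5
  cy1 -> i1 (sub.ALU) RAW r4
  cy2 -> i2+i3 (sub.ALU or.ALU) pair
  cy3 -> i4+i5 (and.ALU beq.BR) pair
  cy4 -> i6 (and.ALU) RAW r0
  cy5 -> i7 (st.MEM) no-port MEM/BR
  cy6 -> i8 (beq.BR) no-port BR/BR
  cy7 -> i9 (bne.BR) no-port BR/MEM
  cy8 -> i10 (st.MEM) tail

CYCLES = 9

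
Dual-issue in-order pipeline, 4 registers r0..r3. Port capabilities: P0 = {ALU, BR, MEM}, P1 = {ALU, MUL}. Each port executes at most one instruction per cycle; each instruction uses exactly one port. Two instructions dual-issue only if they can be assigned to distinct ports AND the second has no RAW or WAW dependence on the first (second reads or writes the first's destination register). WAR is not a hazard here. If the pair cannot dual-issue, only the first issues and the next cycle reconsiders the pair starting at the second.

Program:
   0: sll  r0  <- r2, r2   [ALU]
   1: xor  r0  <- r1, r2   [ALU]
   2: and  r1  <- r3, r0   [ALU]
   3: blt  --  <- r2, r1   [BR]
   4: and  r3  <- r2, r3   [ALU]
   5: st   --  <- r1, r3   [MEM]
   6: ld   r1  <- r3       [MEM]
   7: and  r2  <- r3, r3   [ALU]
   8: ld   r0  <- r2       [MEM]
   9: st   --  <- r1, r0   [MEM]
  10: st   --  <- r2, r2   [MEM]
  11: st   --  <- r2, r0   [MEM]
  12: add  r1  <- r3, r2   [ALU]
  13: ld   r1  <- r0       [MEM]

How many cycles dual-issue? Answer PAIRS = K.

PAIRS = 3

t=0 i0:sll.ALU ; WAW r0
t=1 i1:xor.ALU ; RAW r0
t=2 i2:and.ALU ; RAW r1
t=3 i3&i4:blt.BR/and.ALU ; pair
t=4 i5:st.MEM ; no-port MEM/MEM
t=5 i6&i7:ld.MEM/and.ALU ; pair
t=6 i8:ld.MEM ; no-port MEM/MEM
t=7 i9:st.MEM ; no-port MEM/MEM
t=8 i10:st.MEM ; no-port MEM/MEM
t=9 i11&i12:st.MEM/add.ALU ; pair
t=10 i13:ld.MEM ; tail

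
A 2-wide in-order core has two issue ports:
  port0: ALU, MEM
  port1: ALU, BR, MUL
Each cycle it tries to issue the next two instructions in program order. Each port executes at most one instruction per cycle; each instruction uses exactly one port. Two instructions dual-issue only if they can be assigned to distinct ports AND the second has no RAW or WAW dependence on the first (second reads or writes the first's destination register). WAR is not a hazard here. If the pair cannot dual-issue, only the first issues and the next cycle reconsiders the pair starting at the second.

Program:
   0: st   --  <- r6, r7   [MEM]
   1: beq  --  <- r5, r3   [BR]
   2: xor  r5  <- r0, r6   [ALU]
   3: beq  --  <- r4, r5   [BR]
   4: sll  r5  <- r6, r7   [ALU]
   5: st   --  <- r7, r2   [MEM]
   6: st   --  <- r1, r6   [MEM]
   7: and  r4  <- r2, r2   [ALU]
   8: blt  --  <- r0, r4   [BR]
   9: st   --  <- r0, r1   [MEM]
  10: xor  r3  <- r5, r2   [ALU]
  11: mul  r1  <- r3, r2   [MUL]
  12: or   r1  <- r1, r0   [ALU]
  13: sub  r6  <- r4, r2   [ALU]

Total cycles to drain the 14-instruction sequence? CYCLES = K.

0. st beq @i0/i1  | dual
1. xor @i2  | RAW r5
2. beq sll @i3/i4  | dual
3. st @i5  | no-port MEM/MEM
4. st and @i6/i7  | dual
5. blt st @i8/i9  | dual
6. xor @i10  | RAW r3
7. mul @i11  | RAW+WAW r1
8. or sub @i12/i13  | dual

CYCLES = 9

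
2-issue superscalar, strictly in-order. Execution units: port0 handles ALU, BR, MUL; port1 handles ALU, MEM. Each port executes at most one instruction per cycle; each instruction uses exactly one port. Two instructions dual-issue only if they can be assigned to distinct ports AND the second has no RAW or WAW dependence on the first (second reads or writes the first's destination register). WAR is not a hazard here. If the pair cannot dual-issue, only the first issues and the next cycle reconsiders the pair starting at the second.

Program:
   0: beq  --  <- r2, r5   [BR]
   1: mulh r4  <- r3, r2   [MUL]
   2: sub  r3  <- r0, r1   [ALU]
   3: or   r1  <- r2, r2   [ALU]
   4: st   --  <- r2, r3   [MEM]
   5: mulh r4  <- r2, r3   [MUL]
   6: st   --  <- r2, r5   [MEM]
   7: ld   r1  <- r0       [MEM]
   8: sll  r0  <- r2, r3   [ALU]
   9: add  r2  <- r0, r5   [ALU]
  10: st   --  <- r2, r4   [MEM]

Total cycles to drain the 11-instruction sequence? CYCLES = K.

#0 head=0: beq.BR i0 no-port BR/MUL
#1 head=1: mulh.MUL;sub.ALU i1/i2 pair
#2 head=3: or.ALU;st.MEM i3/i4 pair
#3 head=5: mulh.MUL;st.MEM i5/i6 pair
#4 head=7: ld.MEM;sll.ALU i7/i8 pair
#5 head=9: add.ALU i9 RAW r2
#6 head=10: st.MEM i10 tail

CYCLES = 7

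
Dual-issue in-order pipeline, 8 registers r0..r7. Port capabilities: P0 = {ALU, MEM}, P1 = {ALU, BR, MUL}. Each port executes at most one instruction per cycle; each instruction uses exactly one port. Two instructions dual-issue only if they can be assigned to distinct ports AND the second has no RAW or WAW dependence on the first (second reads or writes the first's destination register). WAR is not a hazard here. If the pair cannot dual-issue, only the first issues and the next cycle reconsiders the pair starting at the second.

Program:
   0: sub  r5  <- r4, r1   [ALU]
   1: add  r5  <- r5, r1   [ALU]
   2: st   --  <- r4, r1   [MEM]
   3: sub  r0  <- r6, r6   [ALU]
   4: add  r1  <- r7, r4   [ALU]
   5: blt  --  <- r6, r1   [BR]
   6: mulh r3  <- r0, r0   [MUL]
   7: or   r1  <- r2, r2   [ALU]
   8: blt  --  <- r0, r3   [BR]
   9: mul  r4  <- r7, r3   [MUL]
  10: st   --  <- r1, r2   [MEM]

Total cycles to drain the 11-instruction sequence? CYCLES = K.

CYCLES = 7

[0] i0  sub  -- RAW+WAW r5
[1] i1,i2  add+st  -- 2-wide
[2] i3,i4  sub+add  -- 2-wide
[3] i5  blt  -- no-port BR/MUL
[4] i6,i7  mulh+or  -- 2-wide
[5] i8  blt  -- no-port BR/MUL
[6] i9,i10  mul+st  -- 2-wide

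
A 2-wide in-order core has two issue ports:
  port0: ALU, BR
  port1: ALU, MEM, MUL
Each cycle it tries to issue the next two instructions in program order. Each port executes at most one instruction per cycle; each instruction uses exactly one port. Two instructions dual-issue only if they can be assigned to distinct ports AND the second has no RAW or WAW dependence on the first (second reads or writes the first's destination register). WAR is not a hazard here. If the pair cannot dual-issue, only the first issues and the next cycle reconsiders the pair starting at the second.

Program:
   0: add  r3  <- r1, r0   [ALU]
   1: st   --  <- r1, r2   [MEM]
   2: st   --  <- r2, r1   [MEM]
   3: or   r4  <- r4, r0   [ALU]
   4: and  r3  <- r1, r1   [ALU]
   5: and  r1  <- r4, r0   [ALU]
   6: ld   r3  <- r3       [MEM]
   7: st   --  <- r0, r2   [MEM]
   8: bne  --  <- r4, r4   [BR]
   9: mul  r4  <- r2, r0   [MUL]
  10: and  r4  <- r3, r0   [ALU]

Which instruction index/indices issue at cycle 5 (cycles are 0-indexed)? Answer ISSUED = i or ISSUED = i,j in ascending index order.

ISSUED = 9

  cy0 -> i0&i1 (add.ALU+st.MEM) pair
  cy1 -> i2&i3 (st.MEM+or.ALU) pair
  cy2 -> i4&i5 (and.ALU+and.ALU) pair
  cy3 -> i6 (ld.MEM) no-port MEM/MEM
  cy4 -> i7&i8 (st.MEM+bne.BR) pair
  cy5 -> i9 (mul.MUL) WAW r4
  cy6 -> i10 (and.ALU) tail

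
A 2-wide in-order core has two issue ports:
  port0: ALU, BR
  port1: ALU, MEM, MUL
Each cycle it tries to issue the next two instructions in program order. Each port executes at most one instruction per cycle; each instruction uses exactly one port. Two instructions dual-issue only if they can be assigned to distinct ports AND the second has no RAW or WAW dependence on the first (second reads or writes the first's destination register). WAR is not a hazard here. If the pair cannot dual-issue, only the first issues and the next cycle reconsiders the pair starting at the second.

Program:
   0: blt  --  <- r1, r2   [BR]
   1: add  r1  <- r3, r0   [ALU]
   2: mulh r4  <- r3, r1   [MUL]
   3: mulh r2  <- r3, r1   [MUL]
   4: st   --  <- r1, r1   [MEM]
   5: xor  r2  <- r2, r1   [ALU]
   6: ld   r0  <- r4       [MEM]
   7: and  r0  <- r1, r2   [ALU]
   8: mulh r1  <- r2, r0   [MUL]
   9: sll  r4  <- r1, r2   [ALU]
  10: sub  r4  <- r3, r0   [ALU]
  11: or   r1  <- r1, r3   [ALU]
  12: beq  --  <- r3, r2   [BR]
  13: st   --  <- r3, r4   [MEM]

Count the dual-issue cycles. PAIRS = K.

#0 head=0: blt/add i0,i1 pair
#1 head=2: mulh i2 no-port MUL/MUL
#2 head=3: mulh i3 no-port MUL/MEM
#3 head=4: st/xor i4,i5 pair
#4 head=6: ld i6 WAW r0
#5 head=7: and i7 RAW r0
#6 head=8: mulh i8 RAW r1
#7 head=9: sll i9 WAW r4
#8 head=10: sub/or i10,i11 pair
#9 head=12: beq/st i12,i13 pair

PAIRS = 4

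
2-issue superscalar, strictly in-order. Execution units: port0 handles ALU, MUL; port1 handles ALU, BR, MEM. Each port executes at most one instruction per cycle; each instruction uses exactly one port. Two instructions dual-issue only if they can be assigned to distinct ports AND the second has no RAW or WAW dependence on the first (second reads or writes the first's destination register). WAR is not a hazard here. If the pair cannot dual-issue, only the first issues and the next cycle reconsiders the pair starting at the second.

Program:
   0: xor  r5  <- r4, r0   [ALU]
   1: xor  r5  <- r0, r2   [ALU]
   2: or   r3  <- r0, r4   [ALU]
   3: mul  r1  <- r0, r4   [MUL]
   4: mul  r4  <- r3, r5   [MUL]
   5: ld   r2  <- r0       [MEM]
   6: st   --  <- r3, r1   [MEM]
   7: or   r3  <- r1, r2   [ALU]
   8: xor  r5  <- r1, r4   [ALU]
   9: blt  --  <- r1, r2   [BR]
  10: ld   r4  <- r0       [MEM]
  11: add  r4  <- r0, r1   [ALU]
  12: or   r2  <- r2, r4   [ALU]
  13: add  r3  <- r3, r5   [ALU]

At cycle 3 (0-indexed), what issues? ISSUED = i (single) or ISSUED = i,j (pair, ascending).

ISSUED = 4,5

[0] i0  xor.ALU  -- WAW r5
[1] i1/i2  xor.ALU+or.ALU  -- pair
[2] i3  mul.MUL  -- no-port MUL/MUL
[3] i4/i5  mul.MUL+ld.MEM  -- pair
[4] i6/i7  st.MEM+or.ALU  -- pair
[5] i8/i9  xor.ALU+blt.BR  -- pair
[6] i10  ld.MEM  -- WAW r4
[7] i11  add.ALU  -- RAW r4
[8] i12/i13  or.ALU+add.ALU  -- pair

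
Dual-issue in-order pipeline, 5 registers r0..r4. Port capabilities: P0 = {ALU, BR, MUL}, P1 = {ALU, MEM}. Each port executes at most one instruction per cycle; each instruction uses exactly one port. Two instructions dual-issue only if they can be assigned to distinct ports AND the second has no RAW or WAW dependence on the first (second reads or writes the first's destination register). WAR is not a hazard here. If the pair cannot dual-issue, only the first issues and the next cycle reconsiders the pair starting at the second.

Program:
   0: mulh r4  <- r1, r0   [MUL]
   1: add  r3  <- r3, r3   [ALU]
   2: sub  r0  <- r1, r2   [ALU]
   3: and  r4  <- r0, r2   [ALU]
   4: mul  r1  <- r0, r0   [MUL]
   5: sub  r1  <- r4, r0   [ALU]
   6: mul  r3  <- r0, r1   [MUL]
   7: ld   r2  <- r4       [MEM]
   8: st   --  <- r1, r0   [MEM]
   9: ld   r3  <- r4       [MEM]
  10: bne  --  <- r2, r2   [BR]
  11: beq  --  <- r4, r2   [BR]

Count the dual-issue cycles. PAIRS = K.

c0: i0+i1 mulh+add  2-wide
c1: i2 sub  RAW r0
c2: i3+i4 and+mul  2-wide
c3: i5 sub  RAW r1
c4: i6+i7 mul+ld  2-wide
c5: i8 st  no-port MEM/MEM
c6: i9+i10 ld+bne  2-wide
c7: i11 beq  tail

PAIRS = 4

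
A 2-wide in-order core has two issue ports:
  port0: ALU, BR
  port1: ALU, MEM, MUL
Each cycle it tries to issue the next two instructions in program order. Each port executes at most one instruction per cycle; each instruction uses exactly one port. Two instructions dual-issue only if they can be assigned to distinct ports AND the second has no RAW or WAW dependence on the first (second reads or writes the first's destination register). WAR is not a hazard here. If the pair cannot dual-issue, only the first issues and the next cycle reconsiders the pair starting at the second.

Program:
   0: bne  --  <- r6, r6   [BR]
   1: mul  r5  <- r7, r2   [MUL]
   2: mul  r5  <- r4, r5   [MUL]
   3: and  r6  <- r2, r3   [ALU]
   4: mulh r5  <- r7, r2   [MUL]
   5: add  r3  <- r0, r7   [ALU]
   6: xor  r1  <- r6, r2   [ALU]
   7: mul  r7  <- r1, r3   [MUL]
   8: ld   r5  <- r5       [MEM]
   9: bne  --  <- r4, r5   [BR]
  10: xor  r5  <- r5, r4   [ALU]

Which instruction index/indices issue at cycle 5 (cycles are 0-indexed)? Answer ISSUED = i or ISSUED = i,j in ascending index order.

ISSUED = 8

  cy0 -> i0/i1 (bne+mul) dual
  cy1 -> i2/i3 (mul+and) dual
  cy2 -> i4/i5 (mulh+add) dual
  cy3 -> i6 (xor) RAW r1
  cy4 -> i7 (mul) no-port MUL/MEM
  cy5 -> i8 (ld) RAW r5
  cy6 -> i9/i10 (bne+xor) dual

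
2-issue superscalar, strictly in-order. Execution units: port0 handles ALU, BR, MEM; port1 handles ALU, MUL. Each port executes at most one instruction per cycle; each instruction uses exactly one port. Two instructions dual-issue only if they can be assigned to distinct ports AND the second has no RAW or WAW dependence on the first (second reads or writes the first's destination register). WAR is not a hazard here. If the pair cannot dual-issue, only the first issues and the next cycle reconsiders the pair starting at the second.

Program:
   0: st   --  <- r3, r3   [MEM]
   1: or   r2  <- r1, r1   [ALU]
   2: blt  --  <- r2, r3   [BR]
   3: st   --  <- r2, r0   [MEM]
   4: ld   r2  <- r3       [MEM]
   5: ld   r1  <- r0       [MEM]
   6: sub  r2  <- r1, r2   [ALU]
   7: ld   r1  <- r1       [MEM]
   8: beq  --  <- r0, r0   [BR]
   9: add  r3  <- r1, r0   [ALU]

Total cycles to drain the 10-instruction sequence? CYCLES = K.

c0: i0&i1 st.MEM or.ALU  pair
c1: i2 blt.BR  no-port BR/MEM
c2: i3 st.MEM  no-port MEM/MEM
c3: i4 ld.MEM  no-port MEM/MEM
c4: i5 ld.MEM  RAW r1
c5: i6&i7 sub.ALU ld.MEM  pair
c6: i8&i9 beq.BR add.ALU  pair

CYCLES = 7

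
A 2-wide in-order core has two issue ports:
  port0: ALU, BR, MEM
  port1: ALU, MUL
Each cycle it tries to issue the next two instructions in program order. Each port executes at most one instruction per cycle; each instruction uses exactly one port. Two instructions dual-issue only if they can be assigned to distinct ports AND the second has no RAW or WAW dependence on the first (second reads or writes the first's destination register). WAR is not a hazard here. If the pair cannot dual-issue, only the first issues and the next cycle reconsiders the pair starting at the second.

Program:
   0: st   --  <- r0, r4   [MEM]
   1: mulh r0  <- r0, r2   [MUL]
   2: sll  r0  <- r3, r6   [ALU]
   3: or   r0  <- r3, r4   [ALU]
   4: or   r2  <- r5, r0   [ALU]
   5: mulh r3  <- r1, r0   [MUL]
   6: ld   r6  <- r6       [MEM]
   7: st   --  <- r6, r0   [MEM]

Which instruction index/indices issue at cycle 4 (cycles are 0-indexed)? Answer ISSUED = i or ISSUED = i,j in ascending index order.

ISSUED = 6

0. st.MEM+mulh.MUL @i0&i1  | 2-wide
1. sll.ALU @i2  | WAW r0
2. or.ALU @i3  | RAW r0
3. or.ALU+mulh.MUL @i4&i5  | 2-wide
4. ld.MEM @i6  | no-port MEM/MEM
5. st.MEM @i7  | tail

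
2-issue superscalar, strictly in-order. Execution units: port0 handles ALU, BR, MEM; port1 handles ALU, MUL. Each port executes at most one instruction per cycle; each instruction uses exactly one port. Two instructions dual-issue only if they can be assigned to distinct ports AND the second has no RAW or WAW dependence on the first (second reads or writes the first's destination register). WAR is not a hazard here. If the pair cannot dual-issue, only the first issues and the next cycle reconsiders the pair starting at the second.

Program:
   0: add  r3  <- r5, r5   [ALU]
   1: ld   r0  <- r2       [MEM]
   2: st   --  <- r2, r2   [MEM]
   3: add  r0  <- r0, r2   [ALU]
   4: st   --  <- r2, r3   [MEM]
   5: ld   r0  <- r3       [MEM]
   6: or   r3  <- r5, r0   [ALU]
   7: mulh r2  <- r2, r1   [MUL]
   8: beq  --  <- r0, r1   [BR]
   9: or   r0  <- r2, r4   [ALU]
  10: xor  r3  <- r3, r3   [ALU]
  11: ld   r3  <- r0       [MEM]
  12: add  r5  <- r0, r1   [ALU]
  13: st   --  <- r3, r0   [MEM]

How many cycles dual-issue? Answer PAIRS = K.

PAIRS = 5

c0: i0,i1 add.ALU;ld.MEM  pair
c1: i2,i3 st.MEM;add.ALU  pair
c2: i4 st.MEM  no-port MEM/MEM
c3: i5 ld.MEM  RAW r0
c4: i6,i7 or.ALU;mulh.MUL  pair
c5: i8,i9 beq.BR;or.ALU  pair
c6: i10 xor.ALU  WAW r3
c7: i11,i12 ld.MEM;add.ALU  pair
c8: i13 st.MEM  tail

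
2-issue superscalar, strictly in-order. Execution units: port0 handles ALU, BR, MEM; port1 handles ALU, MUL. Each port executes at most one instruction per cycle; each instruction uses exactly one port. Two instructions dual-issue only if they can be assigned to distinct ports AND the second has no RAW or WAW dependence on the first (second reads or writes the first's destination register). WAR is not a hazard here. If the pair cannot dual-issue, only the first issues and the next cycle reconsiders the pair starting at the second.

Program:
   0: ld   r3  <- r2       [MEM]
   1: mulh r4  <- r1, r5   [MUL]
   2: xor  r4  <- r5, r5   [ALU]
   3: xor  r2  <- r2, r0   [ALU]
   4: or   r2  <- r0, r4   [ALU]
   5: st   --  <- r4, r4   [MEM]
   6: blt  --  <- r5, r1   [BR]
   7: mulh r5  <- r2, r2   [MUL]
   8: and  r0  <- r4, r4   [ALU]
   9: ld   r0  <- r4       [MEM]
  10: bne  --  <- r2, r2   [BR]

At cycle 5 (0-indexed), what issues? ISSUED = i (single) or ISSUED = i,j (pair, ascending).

ISSUED = 9

0. ld mulh @i0/i1  | pair
1. xor xor @i2/i3  | pair
2. or st @i4/i5  | pair
3. blt mulh @i6/i7  | pair
4. and @i8  | WAW r0
5. ld @i9  | no-port MEM/BR
6. bne @i10  | tail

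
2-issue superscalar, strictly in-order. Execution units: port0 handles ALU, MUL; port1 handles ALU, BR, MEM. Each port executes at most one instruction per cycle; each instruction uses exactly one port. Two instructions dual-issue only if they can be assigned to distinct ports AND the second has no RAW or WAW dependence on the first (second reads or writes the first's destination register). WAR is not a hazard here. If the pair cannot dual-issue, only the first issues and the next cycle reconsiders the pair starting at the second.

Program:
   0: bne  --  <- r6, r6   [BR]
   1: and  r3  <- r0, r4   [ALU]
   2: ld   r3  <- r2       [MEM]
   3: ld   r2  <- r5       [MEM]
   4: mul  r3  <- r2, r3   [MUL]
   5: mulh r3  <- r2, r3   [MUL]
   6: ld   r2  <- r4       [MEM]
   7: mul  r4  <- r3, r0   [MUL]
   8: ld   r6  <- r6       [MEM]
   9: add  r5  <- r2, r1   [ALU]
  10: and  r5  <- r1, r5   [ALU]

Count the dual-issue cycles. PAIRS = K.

  cy0 -> i0,i1 (bne.BR/and.ALU) 2-wide
  cy1 -> i2 (ld.MEM) no-port MEM/MEM
  cy2 -> i3 (ld.MEM) RAW r2
  cy3 -> i4 (mul.MUL) no-port MUL/MUL
  cy4 -> i5,i6 (mulh.MUL/ld.MEM) 2-wide
  cy5 -> i7,i8 (mul.MUL/ld.MEM) 2-wide
  cy6 -> i9 (add.ALU) RAW+WAW r5
  cy7 -> i10 (and.ALU) tail

PAIRS = 3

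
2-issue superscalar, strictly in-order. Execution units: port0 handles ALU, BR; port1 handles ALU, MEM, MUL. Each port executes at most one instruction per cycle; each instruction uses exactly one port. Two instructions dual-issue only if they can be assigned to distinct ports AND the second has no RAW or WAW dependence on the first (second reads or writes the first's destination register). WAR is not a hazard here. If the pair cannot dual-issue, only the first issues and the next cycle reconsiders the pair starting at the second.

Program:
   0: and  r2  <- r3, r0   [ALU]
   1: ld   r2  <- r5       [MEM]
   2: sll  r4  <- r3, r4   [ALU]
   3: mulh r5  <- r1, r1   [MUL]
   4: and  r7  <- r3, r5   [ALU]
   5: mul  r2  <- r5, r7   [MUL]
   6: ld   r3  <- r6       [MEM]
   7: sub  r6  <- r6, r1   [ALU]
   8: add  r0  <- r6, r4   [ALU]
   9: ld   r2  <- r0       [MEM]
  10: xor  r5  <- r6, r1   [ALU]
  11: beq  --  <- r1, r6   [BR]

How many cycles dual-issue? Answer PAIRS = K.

PAIRS = 3

[0] i0  and  -- WAW r2
[1] i1+i2  ld;sll  -- pair
[2] i3  mulh  -- RAW r5
[3] i4  and  -- RAW r7
[4] i5  mul  -- no-port MUL/MEM
[5] i6+i7  ld;sub  -- pair
[6] i8  add  -- RAW r0
[7] i9+i10  ld;xor  -- pair
[8] i11  beq  -- tail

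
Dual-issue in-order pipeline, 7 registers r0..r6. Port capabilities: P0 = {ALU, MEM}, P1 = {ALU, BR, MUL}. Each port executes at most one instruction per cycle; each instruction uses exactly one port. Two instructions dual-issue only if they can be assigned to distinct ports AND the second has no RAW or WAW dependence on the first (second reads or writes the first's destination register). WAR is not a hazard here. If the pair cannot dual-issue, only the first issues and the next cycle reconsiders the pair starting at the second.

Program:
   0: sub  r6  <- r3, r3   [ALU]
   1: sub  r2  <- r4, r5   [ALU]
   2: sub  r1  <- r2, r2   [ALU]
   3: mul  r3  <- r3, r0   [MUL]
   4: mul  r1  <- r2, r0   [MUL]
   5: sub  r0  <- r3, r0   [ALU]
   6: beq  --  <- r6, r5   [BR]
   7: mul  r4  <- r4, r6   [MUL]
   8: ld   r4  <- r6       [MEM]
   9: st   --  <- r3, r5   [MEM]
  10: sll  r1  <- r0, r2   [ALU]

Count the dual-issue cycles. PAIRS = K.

  cy0 -> i0&i1 (sub.ALU+sub.ALU) pair
  cy1 -> i2&i3 (sub.ALU+mul.MUL) pair
  cy2 -> i4&i5 (mul.MUL+sub.ALU) pair
  cy3 -> i6 (beq.BR) no-port BR/MUL
  cy4 -> i7 (mul.MUL) WAW r4
  cy5 -> i8 (ld.MEM) no-port MEM/MEM
  cy6 -> i9&i10 (st.MEM+sll.ALU) pair

PAIRS = 4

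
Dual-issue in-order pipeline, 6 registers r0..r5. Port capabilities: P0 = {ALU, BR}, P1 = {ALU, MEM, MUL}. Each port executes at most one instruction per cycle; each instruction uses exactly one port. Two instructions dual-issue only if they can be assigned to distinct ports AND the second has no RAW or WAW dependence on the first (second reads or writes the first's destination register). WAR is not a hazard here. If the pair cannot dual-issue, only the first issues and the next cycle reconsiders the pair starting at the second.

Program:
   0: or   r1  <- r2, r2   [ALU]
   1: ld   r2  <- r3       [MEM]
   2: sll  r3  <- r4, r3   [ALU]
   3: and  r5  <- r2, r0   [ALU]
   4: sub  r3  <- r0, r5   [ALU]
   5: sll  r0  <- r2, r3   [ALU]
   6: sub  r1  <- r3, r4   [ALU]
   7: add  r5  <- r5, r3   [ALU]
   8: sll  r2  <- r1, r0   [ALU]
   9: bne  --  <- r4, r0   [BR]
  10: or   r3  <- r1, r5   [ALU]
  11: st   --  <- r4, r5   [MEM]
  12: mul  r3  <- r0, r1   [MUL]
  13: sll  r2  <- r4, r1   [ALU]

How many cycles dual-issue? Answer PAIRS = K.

PAIRS = 6

c0: i0,i1 or.ALU/ld.MEM  2-wide
c1: i2,i3 sll.ALU/and.ALU  2-wide
c2: i4 sub.ALU  RAW r3
c3: i5,i6 sll.ALU/sub.ALU  2-wide
c4: i7,i8 add.ALU/sll.ALU  2-wide
c5: i9,i10 bne.BR/or.ALU  2-wide
c6: i11 st.MEM  no-port MEM/MUL
c7: i12,i13 mul.MUL/sll.ALU  2-wide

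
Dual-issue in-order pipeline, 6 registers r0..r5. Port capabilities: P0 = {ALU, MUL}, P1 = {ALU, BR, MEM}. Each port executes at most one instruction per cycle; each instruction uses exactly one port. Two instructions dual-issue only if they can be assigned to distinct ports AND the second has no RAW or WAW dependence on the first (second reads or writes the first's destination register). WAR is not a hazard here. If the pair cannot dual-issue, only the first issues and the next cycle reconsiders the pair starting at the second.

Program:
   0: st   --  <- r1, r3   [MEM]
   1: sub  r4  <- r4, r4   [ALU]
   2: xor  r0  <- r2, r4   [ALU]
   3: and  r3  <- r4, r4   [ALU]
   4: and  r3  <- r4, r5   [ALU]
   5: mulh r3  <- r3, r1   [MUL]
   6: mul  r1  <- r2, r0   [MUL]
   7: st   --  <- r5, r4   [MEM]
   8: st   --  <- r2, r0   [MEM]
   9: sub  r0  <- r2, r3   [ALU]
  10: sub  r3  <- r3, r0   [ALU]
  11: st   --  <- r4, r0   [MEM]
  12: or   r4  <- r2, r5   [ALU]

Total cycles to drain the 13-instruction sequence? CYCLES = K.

CYCLES = 8

  cy0 -> i0&i1 (st.MEM+sub.ALU) pair
  cy1 -> i2&i3 (xor.ALU+and.ALU) pair
  cy2 -> i4 (and.ALU) RAW+WAW r3
  cy3 -> i5 (mulh.MUL) no-port MUL/MUL
  cy4 -> i6&i7 (mul.MUL+st.MEM) pair
  cy5 -> i8&i9 (st.MEM+sub.ALU) pair
  cy6 -> i10&i11 (sub.ALU+st.MEM) pair
  cy7 -> i12 (or.ALU) tail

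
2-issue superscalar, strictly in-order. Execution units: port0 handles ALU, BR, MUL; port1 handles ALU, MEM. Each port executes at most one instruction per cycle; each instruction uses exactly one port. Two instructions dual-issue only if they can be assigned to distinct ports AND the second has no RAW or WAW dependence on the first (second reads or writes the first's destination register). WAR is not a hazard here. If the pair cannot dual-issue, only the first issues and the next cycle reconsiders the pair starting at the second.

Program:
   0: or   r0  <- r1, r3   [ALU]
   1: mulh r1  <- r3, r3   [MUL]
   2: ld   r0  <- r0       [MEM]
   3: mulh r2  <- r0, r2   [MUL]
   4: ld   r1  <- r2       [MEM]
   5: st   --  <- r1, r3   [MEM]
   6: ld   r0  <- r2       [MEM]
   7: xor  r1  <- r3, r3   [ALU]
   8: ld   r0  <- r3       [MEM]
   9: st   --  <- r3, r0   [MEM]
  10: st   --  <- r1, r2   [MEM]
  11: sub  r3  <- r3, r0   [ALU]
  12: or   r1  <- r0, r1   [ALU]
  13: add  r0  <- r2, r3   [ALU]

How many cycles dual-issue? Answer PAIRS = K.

PAIRS = 4

c0: i0+i1 or.ALU/mulh.MUL  pair
c1: i2 ld.MEM  RAW r0
c2: i3 mulh.MUL  RAW r2
c3: i4 ld.MEM  no-port MEM/MEM
c4: i5 st.MEM  no-port MEM/MEM
c5: i6+i7 ld.MEM/xor.ALU  pair
c6: i8 ld.MEM  no-port MEM/MEM
c7: i9 st.MEM  no-port MEM/MEM
c8: i10+i11 st.MEM/sub.ALU  pair
c9: i12+i13 or.ALU/add.ALU  pair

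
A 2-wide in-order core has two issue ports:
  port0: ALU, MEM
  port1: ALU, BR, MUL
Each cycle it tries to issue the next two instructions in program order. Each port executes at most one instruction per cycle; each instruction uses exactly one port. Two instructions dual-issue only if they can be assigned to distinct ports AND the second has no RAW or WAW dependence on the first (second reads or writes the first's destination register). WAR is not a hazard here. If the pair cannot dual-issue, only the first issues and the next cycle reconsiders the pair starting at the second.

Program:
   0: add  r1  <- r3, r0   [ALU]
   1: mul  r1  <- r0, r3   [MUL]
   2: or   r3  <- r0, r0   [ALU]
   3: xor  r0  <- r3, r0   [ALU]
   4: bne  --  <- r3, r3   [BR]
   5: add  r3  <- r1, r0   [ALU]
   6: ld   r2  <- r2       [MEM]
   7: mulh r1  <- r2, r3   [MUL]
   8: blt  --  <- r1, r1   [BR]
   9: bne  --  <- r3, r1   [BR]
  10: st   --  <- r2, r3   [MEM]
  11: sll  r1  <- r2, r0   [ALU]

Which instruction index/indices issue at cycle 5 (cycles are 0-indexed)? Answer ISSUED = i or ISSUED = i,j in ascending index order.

0. add @i0  | WAW r1
1. mul or @i1&i2  | dual
2. xor bne @i3&i4  | dual
3. add ld @i5&i6  | dual
4. mulh @i7  | no-port MUL/BR
5. blt @i8  | no-port BR/BR
6. bne st @i9&i10  | dual
7. sll @i11  | tail

ISSUED = 8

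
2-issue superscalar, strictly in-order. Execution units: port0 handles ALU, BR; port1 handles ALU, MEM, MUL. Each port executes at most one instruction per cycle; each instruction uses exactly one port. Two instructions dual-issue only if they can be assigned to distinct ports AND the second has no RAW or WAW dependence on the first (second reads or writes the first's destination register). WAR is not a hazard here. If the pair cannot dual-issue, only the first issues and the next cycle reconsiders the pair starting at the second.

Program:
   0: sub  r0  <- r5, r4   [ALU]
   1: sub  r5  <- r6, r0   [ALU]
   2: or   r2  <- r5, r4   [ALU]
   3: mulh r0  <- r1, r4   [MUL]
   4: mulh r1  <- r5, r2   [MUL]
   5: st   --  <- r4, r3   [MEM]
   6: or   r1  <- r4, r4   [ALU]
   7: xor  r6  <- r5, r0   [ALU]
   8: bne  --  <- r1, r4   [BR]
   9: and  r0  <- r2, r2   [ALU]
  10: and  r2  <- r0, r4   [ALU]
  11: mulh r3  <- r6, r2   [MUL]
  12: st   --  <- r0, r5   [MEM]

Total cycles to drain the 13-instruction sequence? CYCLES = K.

  cy0 -> i0 (sub) RAW r0
  cy1 -> i1 (sub) RAW r5
  cy2 -> i2+i3 (or/mulh) dual
  cy3 -> i4 (mulh) no-port MUL/MEM
  cy4 -> i5+i6 (st/or) dual
  cy5 -> i7+i8 (xor/bne) dual
  cy6 -> i9 (and) RAW r0
  cy7 -> i10 (and) RAW r2
  cy8 -> i11 (mulh) no-port MUL/MEM
  cy9 -> i12 (st) tail

CYCLES = 10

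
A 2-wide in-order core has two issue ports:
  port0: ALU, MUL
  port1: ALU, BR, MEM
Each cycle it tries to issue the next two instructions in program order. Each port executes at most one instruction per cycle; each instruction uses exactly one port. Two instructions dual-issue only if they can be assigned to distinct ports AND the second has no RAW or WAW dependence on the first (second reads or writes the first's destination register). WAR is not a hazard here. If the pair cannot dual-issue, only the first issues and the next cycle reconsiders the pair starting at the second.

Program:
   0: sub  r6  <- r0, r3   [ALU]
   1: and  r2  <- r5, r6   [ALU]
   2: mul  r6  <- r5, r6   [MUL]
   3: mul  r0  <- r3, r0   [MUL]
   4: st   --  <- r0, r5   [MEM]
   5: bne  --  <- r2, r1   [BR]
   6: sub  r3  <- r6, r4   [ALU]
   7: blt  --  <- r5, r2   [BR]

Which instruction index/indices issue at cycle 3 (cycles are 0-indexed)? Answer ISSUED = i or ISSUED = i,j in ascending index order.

t=0 i0:sub ; RAW r6
t=1 i1&i2:and+mul ; dual
t=2 i3:mul ; RAW r0
t=3 i4:st ; no-port MEM/BR
t=4 i5&i6:bne+sub ; dual
t=5 i7:blt ; tail

ISSUED = 4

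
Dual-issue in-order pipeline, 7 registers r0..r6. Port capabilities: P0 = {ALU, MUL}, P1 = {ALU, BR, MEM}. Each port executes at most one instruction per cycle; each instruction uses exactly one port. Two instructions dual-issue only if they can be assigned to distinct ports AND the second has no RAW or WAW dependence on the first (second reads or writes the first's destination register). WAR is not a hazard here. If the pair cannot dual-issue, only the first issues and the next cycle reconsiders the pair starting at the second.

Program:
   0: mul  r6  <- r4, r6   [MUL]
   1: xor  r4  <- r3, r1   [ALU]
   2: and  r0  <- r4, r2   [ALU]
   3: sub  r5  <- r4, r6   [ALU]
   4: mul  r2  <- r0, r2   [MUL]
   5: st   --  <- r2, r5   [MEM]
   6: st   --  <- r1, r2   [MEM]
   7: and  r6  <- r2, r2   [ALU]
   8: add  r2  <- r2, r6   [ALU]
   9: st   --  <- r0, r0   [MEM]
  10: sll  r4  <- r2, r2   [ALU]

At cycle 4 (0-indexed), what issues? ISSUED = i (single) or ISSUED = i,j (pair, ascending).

#0 head=0: mul.MUL;xor.ALU i0/i1 dual
#1 head=2: and.ALU;sub.ALU i2/i3 dual
#2 head=4: mul.MUL i4 RAW r2
#3 head=5: st.MEM i5 no-port MEM/MEM
#4 head=6: st.MEM;and.ALU i6/i7 dual
#5 head=8: add.ALU;st.MEM i8/i9 dual
#6 head=10: sll.ALU i10 tail

ISSUED = 6,7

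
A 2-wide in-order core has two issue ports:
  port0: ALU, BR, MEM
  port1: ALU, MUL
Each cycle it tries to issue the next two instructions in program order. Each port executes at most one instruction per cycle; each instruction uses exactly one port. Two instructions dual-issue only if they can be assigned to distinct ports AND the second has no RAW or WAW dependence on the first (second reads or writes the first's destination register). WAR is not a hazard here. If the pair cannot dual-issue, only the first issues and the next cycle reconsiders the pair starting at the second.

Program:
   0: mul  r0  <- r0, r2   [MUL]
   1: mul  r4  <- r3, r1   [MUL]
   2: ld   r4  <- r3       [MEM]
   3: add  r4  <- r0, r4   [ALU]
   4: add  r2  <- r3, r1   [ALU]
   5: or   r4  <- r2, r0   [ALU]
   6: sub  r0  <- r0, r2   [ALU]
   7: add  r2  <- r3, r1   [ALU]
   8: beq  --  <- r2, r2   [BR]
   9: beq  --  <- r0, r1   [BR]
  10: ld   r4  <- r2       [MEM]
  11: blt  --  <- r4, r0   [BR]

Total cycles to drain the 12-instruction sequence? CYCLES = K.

CYCLES = 10

t=0 i0:mul ; no-port MUL/MUL
t=1 i1:mul ; WAW r4
t=2 i2:ld ; RAW+WAW r4
t=3 i3+i4:add add ; pair
t=4 i5+i6:or sub ; pair
t=5 i7:add ; RAW r2
t=6 i8:beq ; no-port BR/BR
t=7 i9:beq ; no-port BR/MEM
t=8 i10:ld ; no-port MEM/BR
t=9 i11:blt ; tail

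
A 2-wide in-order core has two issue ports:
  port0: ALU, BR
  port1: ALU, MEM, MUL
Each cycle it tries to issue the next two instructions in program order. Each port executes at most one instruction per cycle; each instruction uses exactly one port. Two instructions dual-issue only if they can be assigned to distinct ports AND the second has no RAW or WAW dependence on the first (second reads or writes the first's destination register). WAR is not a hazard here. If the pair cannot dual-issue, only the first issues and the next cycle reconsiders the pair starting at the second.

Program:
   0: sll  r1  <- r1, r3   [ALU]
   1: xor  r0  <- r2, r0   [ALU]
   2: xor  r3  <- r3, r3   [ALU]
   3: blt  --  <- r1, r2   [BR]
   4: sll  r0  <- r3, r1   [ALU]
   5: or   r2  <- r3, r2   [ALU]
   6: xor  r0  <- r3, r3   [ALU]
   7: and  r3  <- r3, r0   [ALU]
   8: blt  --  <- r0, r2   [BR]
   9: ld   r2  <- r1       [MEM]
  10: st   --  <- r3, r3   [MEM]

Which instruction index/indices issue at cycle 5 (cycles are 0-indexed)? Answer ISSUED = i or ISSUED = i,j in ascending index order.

ISSUED = 9

#0 head=0: sll.ALU xor.ALU i0,i1 2-wide
#1 head=2: xor.ALU blt.BR i2,i3 2-wide
#2 head=4: sll.ALU or.ALU i4,i5 2-wide
#3 head=6: xor.ALU i6 RAW r0
#4 head=7: and.ALU blt.BR i7,i8 2-wide
#5 head=9: ld.MEM i9 no-port MEM/MEM
#6 head=10: st.MEM i10 tail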